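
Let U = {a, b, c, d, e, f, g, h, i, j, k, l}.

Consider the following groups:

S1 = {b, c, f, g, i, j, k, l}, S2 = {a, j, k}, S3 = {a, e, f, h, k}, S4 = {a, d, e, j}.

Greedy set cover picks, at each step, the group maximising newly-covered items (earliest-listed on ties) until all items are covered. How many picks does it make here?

Greedy: pick S1 (covers 8 new) → pick S3 (covers 3 new) → pick S4 (covers 1 new). Total picks: 3.

3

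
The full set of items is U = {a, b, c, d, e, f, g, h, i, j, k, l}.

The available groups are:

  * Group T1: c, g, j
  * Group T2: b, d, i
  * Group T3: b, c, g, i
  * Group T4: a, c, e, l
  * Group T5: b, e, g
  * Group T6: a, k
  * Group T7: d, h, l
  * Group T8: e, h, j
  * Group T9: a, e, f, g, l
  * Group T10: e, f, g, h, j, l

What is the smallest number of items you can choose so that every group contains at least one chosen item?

4

Take T = {b, j, k, l}. Each listed group contains at least one of these, so T is a hitting set of size 4.
No choice of 3 items meets every group, so 4 is the minimum.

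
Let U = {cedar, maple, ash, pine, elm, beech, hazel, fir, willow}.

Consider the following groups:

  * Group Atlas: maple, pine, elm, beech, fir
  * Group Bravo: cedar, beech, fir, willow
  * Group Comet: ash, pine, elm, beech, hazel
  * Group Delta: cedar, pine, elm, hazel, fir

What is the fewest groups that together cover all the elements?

3

Atlas and Bravo and Comet together: Atlas ∪ Bravo ∪ Comet = {cedar, maple, ash, pine, elm, beech, hazel, fir, willow} — every element is covered.
Only Atlas contains maple, so Atlas is forced; the remaining 4 elements need at least 2 more groups (each remaining group adds at most 2) — so at least 3 groups are needed, and 3 is optimal.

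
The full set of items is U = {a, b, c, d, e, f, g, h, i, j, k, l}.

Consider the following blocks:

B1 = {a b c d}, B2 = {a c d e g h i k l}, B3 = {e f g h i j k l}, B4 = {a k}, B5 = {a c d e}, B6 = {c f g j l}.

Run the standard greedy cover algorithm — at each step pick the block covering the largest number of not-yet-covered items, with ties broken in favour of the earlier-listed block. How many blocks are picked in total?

3

Greedy: pick B2 (covers 9 new) → pick B3 (covers 2 new) → pick B1 (covers 1 new). Total picks: 3.
(The true minimum cover uses only 2 blocks, so greedy is not optimal here.)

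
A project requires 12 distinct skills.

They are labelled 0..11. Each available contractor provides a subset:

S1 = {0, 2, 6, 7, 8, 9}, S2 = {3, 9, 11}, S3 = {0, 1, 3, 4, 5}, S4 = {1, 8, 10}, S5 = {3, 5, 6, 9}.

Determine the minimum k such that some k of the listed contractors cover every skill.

S1 and S2 and S3 and S4 together: S1 ∪ S2 ∪ S3 ∪ S4 = {0, 1, 2, 3, 4, 5, 6, 7, 8, 9, 10, 11} — every skill is covered.
No 3 of the 5 contractors cover everything (all 10 combinations miss at least one skill), so 4 is optimal.

4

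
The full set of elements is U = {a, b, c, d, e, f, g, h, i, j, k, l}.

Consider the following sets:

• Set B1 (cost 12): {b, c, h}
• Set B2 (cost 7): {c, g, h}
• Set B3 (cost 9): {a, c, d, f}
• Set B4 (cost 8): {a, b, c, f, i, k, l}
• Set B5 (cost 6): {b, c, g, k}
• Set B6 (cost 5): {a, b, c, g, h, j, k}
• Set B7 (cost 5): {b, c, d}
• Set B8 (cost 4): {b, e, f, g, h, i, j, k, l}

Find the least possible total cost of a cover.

13

B3, B8 together cover every element (B3 ∪ B8 = {a, b, c, d, e, f, g, h, i, j, k, l}); total cost 9 + 4 = 13.
The greedy pick B8, B6, B7 costs 14; no covering selection beats 13.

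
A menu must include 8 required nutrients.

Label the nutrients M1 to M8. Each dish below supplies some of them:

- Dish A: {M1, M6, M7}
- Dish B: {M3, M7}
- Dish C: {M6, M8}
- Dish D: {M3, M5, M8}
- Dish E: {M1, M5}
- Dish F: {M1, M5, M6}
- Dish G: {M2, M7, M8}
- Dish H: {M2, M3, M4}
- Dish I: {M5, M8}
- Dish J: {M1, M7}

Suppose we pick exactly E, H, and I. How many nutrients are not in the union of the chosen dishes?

2

Union of E, H, I = {M1, M2, M3, M4, M5, M8}.
Not covered: M6, M7 — 2 nutrients.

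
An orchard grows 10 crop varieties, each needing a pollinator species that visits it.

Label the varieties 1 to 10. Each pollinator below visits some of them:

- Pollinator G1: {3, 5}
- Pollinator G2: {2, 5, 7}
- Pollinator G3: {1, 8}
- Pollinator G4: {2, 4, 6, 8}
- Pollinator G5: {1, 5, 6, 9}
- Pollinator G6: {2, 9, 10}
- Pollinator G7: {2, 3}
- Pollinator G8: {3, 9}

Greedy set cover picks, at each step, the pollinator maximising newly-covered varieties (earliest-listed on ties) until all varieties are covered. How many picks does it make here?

5

Greedy: pick G4 (covers 4 new) → pick G5 (covers 3 new) → pick G1 (covers 1 new) → pick G2 (covers 1 new) → pick G6 (covers 1 new). Total picks: 5.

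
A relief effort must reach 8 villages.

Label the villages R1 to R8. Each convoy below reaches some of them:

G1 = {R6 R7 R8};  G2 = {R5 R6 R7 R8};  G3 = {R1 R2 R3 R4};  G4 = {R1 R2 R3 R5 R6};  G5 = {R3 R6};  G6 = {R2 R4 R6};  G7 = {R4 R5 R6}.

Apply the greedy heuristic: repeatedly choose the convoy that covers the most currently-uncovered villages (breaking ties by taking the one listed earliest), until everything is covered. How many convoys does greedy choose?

3

Greedy: pick G4 (covers 5 new) → pick G1 (covers 2 new) → pick G3 (covers 1 new). Total picks: 3.
(The true minimum cover uses only 2 convoys, so greedy is not optimal here.)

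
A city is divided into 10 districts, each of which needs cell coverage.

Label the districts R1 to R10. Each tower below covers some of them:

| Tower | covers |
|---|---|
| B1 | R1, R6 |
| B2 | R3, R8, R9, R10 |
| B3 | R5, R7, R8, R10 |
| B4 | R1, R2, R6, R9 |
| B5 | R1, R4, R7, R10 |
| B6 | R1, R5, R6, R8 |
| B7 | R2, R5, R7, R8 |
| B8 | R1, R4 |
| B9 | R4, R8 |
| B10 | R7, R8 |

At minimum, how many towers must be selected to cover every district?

4

B2 and B4 and B5 and B7 together: B2 ∪ B4 ∪ B5 ∪ B7 = {R1, R2, R3, R4, R5, R6, R7, R8, R9, R10} — every district is covered.
No 3 of the 10 towers cover everything (all 120 combinations miss at least one district), so 4 is optimal.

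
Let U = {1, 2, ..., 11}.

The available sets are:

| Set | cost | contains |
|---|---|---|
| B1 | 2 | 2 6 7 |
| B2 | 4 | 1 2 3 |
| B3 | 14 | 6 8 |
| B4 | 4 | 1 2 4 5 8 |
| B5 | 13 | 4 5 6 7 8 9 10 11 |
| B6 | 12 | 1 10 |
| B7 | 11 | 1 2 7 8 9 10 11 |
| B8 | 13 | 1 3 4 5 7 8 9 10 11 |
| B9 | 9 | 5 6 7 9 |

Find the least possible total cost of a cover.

B1, B8 together cover every element (B1 ∪ B8 = {1, 2, 3, 4, 5, 6, 7, 8, 9, 10, 11}); total cost 2 + 13 = 15.
The greedy pick B1, B4, B8 costs 19; no covering selection beats 15.

15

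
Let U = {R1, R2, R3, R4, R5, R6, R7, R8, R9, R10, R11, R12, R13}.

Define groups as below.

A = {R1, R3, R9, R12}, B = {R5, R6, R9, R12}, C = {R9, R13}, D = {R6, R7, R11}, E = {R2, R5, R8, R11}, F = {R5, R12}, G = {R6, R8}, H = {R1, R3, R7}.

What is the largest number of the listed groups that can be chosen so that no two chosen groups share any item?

4

C, F, G, H are pairwise disjoint (C={R9,R13}; F={R5,R12}; G={R6,R8}; H={R1,R3,R7}).
Every remaining group overlaps one of these, and no 5 of the listed groups are pairwise disjoint, so 4 is the maximum.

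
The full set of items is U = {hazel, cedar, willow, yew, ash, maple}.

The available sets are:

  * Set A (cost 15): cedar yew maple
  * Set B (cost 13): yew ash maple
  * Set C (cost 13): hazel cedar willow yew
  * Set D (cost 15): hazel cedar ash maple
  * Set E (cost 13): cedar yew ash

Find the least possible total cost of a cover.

26

B, C together cover every item (B ∪ C = {hazel, cedar, willow, yew, ash, maple}); total cost 13 + 13 = 26.
No covering selection has total cost below 26.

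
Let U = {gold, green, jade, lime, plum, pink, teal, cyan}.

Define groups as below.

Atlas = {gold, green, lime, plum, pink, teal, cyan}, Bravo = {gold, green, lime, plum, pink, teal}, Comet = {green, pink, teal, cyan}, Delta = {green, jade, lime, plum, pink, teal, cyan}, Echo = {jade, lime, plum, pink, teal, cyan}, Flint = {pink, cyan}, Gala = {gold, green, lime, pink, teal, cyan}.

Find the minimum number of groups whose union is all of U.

2

Echo and Gala together: Echo ∪ Gala = {gold, green, jade, lime, plum, pink, teal, cyan} — every point is covered.
No single group has all 8 points (the largest, Atlas, has 7), so 2 is optimal.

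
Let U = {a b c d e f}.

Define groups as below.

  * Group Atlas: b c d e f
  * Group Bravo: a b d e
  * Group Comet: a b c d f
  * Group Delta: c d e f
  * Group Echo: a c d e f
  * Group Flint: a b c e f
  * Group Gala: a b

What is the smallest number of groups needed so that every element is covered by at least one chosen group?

2

Delta and Flint together: Delta ∪ Flint = {a, b, c, d, e, f} — every element is covered.
No single group has all 6 elements (the largest, Atlas, has 5), so 2 is optimal.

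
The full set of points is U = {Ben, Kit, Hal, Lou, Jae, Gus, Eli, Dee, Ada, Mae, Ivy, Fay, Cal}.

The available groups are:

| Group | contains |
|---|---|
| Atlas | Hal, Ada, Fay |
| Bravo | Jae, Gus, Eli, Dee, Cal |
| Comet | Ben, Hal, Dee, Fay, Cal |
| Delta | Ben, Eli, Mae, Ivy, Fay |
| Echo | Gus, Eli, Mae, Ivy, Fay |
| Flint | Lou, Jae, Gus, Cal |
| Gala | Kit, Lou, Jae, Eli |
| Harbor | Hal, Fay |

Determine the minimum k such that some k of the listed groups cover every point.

4

Take {Atlas, Bravo, Delta, Gala}. Their union is {Ben, Kit, Hal, Lou, Jae, Gus, Eli, Dee, Ada, Mae, Ivy, Fay, Cal}, which is all 13 points.
No 3 of the 8 groups cover everything (all 56 combinations miss at least one point), so 4 is optimal.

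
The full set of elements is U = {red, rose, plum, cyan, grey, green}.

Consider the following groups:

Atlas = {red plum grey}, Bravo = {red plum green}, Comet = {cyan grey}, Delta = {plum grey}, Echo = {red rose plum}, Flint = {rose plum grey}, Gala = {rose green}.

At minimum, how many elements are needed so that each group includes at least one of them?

Take H = {rose, grey, green}. Each listed group contains at least one of these, so H is a hitting set of size 3.
No choice of 2 elements meets every group, so 3 is the minimum.

3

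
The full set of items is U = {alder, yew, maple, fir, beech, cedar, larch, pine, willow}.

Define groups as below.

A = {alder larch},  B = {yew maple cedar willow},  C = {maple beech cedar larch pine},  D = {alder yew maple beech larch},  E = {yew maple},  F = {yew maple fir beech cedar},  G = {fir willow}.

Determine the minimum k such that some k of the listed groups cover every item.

3

C and D and G together: C ∪ D ∪ G = {alder, yew, maple, fir, beech, cedar, larch, pine, willow} — every item is covered.
Only C contains pine, so C is forced; the remaining 4 items need at least 2 more groups (each remaining group adds at most 2) — so at least 3 groups are needed, and 3 is optimal.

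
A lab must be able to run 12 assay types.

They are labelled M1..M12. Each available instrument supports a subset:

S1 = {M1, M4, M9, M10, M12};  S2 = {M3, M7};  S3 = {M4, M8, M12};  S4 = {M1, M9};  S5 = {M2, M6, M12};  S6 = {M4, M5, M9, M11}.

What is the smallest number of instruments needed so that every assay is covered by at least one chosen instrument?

5

S1 and S2 and S3 and S5 and S6 together: S1 ∪ S2 ∪ S3 ∪ S5 ∪ S6 = {M1, M2, M3, M4, M5, M6, M7, M8, M9, M10, M11, M12} — every assay is covered.
Only S1 contains M10, so S1 is forced; the remaining 7 assays need at least 4 more instruments (each remaining instrument adds at most 2) — so at least 5 instruments are needed, and 5 is optimal.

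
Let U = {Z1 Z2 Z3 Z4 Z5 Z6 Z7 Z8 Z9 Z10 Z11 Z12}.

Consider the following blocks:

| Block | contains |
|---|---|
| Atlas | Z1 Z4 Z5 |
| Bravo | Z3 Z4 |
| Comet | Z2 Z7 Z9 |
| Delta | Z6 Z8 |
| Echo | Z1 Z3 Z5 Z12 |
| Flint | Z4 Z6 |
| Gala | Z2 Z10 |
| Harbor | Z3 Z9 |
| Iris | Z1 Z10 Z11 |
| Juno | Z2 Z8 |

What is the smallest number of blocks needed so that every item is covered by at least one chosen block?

Bravo, Comet, Delta, Echo, and Iris cover everything between them: the union {Z1, Z2, Z3, Z4, Z5, Z6, Z7, Z8, Z9, Z10, Z11, Z12} is all of U.
No 4 of the 10 blocks cover everything (all 210 combinations miss at least one item), so 5 is optimal.

5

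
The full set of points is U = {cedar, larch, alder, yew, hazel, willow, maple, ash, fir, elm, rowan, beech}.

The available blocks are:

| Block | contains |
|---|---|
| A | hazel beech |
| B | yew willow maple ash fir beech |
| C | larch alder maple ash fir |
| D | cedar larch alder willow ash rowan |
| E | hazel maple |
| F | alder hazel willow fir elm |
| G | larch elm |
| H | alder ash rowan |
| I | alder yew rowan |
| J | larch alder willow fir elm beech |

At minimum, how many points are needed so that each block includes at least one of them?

T = {larch, alder, hazel, maple} meets every block (each contains at least one member of T), and |T| = 4.
No choice of 3 points meets every block, so 4 is the minimum.

4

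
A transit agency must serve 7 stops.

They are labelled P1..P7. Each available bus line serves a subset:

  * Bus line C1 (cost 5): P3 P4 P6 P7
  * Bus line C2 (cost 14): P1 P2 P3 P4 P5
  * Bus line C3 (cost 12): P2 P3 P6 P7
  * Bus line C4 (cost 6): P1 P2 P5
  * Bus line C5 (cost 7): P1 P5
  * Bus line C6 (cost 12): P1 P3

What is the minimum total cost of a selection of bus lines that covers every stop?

11

C1, C4 together cover every stop (C1 ∪ C4 = {P1, P2, P3, P4, P5, P6, P7}); total cost 5 + 6 = 11.
No covering selection has total cost below 11.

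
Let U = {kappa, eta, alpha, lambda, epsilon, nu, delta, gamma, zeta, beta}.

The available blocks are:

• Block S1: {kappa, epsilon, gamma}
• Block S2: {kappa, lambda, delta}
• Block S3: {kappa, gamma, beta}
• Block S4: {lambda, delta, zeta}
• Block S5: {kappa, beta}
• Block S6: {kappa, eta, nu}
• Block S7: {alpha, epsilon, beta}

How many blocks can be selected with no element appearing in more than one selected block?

S4, S6, S7 are pairwise disjoint (S4={lambda,delta,zeta}; S6={kappa,eta,nu}; S7={alpha,epsilon,beta}).
Every remaining block overlaps one of these, and no 4 of the listed blocks are pairwise disjoint, so 3 is the maximum.

3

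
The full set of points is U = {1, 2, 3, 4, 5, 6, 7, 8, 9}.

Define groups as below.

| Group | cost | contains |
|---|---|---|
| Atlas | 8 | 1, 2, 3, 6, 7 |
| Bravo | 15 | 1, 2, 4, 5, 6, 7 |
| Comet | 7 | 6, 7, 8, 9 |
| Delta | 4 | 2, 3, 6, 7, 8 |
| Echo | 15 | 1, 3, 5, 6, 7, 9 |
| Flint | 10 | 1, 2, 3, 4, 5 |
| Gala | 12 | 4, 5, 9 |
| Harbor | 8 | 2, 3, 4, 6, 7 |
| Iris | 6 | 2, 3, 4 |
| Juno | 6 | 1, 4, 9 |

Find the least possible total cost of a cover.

Comet, Flint together cover every point (Comet ∪ Flint = {1, 2, 3, 4, 5, 6, 7, 8, 9}); total cost 7 + 10 = 17.
The greedy pick Delta, Juno, Flint costs 20; no covering selection beats 17.

17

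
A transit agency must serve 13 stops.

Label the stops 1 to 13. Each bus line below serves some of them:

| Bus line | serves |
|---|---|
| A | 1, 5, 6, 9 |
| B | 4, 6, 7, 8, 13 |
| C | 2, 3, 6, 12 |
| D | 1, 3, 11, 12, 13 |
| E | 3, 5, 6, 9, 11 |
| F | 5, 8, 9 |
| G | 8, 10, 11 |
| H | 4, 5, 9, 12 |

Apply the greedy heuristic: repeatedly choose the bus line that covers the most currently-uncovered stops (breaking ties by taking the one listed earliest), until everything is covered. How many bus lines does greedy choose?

Greedy: pick B (covers 5 new) → pick D (covers 4 new) → pick A (covers 2 new) → pick C (covers 1 new) → pick G (covers 1 new). Total picks: 5.
(The true minimum cover uses only 4 bus lines, so greedy is not optimal here.)

5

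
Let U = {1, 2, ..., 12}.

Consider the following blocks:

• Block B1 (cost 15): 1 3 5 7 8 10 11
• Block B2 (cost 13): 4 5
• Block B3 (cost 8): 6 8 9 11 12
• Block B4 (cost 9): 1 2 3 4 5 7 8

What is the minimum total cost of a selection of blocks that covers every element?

32

B1, B3, B4 together cover every element (B1 ∪ B3 ∪ B4 = {1, 2, 3, 4, 5, 6, 7, 8, 9, 10, 11, 12}); total cost 15 + 8 + 9 = 32.
No covering selection has total cost below 32.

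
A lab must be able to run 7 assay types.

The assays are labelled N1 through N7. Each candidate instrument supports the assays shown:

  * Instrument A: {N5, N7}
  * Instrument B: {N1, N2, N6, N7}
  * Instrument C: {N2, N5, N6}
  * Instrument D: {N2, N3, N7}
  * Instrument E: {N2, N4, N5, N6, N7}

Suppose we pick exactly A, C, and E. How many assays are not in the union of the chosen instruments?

Union of A, C, E = {N2, N4, N5, N6, N7}.
Not covered: N1, N3 — 2 assays.

2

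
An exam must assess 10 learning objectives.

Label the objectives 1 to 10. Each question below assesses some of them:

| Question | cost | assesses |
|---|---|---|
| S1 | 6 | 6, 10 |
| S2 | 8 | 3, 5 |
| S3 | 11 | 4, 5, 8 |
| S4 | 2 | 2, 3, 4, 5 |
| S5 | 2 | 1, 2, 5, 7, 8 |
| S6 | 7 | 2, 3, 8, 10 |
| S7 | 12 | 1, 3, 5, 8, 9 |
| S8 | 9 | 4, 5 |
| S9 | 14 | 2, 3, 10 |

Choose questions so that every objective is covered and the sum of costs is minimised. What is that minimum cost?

S1, S4, S5, S7 together cover every objective (S1 ∪ S4 ∪ S5 ∪ S7 = {1, 2, 3, 4, 5, 6, 7, 8, 9, 10}); total cost 6 + 2 + 2 + 12 = 22.
No covering selection has total cost below 22.

22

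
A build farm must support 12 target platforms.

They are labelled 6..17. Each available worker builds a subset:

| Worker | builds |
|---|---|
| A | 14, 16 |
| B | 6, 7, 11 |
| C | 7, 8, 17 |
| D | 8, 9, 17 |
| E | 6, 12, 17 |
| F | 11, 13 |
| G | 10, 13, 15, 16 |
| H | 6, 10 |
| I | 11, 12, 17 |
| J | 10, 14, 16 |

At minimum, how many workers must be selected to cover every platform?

5

Take {A, B, D, G, I}. Their union is {6, 7, 8, 9, 10, 11, 12, 13, 14, 15, 16, 17}, which is all 12 platforms.
No 4 of the 10 workers cover everything (all 210 combinations miss at least one platform), so 5 is optimal.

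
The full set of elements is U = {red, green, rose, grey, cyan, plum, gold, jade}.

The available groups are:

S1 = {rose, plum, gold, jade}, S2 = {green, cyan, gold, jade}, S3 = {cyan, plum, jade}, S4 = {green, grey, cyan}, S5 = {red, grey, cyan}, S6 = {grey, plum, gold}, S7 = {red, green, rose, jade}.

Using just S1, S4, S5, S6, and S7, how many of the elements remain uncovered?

0

Union of S1, S4, S5, S6, S7 = {red, green, rose, grey, cyan, plum, gold, jade} — that's every element, so 0 are uncovered.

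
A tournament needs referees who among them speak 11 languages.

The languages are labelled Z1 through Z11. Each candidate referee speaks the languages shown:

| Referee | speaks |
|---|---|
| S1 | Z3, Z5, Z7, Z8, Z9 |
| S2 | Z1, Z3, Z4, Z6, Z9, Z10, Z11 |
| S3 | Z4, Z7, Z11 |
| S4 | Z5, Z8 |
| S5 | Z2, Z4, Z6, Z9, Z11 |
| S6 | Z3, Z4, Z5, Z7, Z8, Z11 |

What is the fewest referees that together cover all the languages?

S2 and S5 and S6 together: S2 ∪ S5 ∪ S6 = {Z1, Z2, Z3, Z4, Z5, Z6, Z7, Z8, Z9, Z10, Z11} — every language is covered.
Only S2 contains Z1, so S2 is forced; the remaining 4 languages need at least 2 more referees (each remaining referee adds at most 3) — so at least 3 referees are needed, and 3 is optimal.

3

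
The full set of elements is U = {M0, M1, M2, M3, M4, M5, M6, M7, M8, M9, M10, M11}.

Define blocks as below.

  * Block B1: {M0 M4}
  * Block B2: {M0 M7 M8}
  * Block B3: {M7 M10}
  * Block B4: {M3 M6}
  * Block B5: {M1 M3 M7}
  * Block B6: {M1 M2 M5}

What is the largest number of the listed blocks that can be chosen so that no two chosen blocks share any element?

4

B1, B3, B4, B6 are pairwise disjoint (B1={M0,M4}; B3={M7,M10}; B4={M3,M6}; B6={M1,M2,M5}).
Every remaining block overlaps one of these, and no 5 of the listed blocks are pairwise disjoint, so 4 is the maximum.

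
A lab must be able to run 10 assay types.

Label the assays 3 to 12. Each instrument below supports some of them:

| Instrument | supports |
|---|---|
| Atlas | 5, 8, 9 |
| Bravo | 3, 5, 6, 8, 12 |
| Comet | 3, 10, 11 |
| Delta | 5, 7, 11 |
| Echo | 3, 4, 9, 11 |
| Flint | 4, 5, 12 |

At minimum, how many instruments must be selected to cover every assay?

Bravo and Comet and Delta and Echo together: Bravo ∪ Comet ∪ Delta ∪ Echo = {3, 4, 5, 6, 7, 8, 9, 10, 11, 12} — every assay is covered.
No 3 of the 6 instruments cover everything (all 20 combinations miss at least one assay), so 4 is optimal.

4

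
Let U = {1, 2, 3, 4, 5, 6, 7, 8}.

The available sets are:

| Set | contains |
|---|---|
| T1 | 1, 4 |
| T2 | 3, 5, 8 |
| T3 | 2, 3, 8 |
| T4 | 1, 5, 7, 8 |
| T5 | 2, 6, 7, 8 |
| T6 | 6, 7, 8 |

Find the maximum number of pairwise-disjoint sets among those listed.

T1, T3 are pairwise disjoint (T1={1,4}; T3={2,3,8}).
Every remaining set overlaps one of these, and no 3 of the listed sets are pairwise disjoint, so 2 is the maximum.

2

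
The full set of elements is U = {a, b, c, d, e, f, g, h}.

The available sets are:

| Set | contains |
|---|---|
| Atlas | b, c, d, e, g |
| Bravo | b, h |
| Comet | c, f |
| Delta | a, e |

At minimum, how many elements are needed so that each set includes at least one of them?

3

The 3 elements {a, b, c} hit every set.
The sets Bravo, Comet, Delta are pairwise disjoint, so any hitting set needs a separate element for each — at least 3. Hence 3 is optimal.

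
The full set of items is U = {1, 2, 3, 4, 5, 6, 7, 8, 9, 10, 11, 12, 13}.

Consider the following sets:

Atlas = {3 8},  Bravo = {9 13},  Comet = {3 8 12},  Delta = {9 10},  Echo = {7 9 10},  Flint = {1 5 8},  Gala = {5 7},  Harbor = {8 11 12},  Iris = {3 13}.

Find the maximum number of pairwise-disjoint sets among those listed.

Delta, Gala, Harbor, Iris are pairwise disjoint (Delta={9,10}; Gala={5,7}; Harbor={8,11,12}; Iris={3,13}).
Every remaining set overlaps one of these, and no 5 of the listed sets are pairwise disjoint, so 4 is the maximum.

4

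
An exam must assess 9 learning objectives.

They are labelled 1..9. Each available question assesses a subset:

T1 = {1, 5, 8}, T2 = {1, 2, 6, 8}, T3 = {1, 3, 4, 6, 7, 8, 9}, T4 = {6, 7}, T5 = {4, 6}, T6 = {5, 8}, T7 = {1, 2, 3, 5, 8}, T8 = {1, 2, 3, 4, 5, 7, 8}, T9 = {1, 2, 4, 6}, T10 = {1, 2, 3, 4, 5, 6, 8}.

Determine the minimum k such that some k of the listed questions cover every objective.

Take {T3, T10}. Their union is {1, 2, 3, 4, 5, 6, 7, 8, 9}, which is all 9 objectives.
No single question has all 9 objectives (the largest, T3, has 7), so 2 is optimal.

2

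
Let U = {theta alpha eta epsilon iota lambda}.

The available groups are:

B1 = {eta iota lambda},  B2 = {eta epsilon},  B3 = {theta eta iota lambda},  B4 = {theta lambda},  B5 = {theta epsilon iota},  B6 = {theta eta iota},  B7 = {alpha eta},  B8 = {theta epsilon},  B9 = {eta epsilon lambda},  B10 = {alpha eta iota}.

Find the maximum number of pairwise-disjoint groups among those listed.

B7, B8 are pairwise disjoint (B7={alpha,eta}; B8={theta,epsilon}).
Every remaining group overlaps one of these, and no 3 of the listed groups are pairwise disjoint, so 2 is the maximum.

2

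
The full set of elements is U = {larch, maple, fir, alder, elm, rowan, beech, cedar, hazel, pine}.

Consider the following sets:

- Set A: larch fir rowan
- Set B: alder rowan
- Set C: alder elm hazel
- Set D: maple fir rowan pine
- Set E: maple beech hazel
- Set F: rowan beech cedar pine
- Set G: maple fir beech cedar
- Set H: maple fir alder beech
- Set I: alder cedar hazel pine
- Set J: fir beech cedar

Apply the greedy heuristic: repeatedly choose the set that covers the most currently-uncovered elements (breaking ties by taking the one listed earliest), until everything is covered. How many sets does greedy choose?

Greedy: pick D (covers 4 new) → pick C (covers 3 new) → pick F (covers 2 new) → pick A (covers 1 new). Total picks: 4.

4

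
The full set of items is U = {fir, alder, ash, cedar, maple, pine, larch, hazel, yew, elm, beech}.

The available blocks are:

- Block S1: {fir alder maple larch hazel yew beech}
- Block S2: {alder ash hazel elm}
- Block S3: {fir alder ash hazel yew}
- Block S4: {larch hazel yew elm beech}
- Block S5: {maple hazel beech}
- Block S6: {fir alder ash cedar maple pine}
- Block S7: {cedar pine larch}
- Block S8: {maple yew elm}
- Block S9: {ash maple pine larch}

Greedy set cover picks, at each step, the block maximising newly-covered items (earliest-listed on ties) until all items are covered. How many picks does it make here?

Greedy: pick S1 (covers 7 new) → pick S6 (covers 3 new) → pick S2 (covers 1 new). Total picks: 3.
(The true minimum cover uses only 2 blocks, so greedy is not optimal here.)

3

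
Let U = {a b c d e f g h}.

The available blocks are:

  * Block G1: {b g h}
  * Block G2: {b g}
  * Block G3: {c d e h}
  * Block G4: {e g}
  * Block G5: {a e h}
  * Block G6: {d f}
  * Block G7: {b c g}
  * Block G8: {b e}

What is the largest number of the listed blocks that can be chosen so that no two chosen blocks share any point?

G5, G6, G7 are pairwise disjoint (G5={a,e,h}; G6={d,f}; G7={b,c,g}).
Every remaining block overlaps one of these, and no 4 of the listed blocks are pairwise disjoint, so 3 is the maximum.

3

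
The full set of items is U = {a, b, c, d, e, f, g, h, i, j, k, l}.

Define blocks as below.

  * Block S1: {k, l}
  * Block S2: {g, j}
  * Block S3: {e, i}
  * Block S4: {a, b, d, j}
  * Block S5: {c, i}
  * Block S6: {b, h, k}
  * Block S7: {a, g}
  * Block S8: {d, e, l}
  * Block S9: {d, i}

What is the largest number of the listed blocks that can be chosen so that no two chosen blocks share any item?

S2, S5, S6, S8 are pairwise disjoint (S2={g,j}; S5={c,i}; S6={b,h,k}; S8={d,e,l}).
Every remaining block overlaps one of these, and no 5 of the listed blocks are pairwise disjoint, so 4 is the maximum.

4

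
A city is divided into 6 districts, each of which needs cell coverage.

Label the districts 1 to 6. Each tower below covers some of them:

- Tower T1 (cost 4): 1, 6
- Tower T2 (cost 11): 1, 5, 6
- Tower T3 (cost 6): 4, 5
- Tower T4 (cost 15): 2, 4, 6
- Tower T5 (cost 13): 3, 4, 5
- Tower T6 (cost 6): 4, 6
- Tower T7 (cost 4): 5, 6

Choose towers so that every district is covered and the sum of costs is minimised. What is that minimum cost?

T1, T4, T5 together cover every district (T1 ∪ T4 ∪ T5 = {1, 2, 3, 4, 5, 6}); total cost 4 + 15 + 13 = 32.
The greedy pick T1, T3, T5, T4 costs 38; no covering selection beats 32.

32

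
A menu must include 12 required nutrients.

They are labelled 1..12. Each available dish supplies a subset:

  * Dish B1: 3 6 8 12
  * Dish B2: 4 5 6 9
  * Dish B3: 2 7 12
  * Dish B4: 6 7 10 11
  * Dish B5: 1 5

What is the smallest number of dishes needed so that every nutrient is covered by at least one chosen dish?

Take {B1, B2, B3, B4, B5}. Their union is {1, 2, 3, 4, 5, 6, 7, 8, 9, 10, 11, 12}, which is all 12 nutrients.
No 4 of the 5 dishes cover everything (all 5 combinations miss at least one nutrient), so 5 is optimal.

5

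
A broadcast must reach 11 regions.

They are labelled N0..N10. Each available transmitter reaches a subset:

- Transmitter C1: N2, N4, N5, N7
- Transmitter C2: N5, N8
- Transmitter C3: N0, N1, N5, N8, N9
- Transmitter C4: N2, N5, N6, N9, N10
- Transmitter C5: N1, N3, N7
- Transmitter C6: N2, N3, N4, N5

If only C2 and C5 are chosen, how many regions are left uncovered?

6

Union of C2, C5 = {N1, N3, N5, N7, N8}.
Not covered: N0, N2, N4, N6, N9, N10 — 6 regions.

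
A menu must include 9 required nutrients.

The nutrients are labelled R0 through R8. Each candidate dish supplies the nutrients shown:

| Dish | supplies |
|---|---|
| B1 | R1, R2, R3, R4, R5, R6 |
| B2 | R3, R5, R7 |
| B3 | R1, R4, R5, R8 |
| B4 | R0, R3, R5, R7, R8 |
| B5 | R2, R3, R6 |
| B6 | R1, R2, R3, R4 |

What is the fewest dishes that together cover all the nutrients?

Take {B1, B4}. Their union is {R0, R1, R2, R3, R4, R5, R6, R7, R8}, which is all 9 nutrients.
No single dish has all 9 nutrients (the largest, B1, has 6), so 2 is optimal.

2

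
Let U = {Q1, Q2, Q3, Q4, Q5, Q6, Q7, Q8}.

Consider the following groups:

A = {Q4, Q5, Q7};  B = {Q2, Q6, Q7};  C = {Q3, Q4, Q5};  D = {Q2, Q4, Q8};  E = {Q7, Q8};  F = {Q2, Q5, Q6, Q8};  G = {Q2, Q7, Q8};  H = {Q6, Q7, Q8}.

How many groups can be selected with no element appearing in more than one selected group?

C, H are pairwise disjoint (C={Q3,Q4,Q5}; H={Q6,Q7,Q8}).
Every remaining group overlaps one of these, and no 3 of the listed groups are pairwise disjoint, so 2 is the maximum.

2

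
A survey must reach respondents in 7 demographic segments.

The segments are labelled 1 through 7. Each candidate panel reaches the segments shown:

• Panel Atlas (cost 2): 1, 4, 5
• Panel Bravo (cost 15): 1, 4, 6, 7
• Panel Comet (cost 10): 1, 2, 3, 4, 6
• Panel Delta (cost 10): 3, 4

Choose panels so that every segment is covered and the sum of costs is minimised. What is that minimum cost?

27

Atlas, Bravo, Comet together cover every segment (Atlas ∪ Bravo ∪ Comet = {1, 2, 3, 4, 5, 6, 7}); total cost 2 + 15 + 10 = 27.
No covering selection has total cost below 27.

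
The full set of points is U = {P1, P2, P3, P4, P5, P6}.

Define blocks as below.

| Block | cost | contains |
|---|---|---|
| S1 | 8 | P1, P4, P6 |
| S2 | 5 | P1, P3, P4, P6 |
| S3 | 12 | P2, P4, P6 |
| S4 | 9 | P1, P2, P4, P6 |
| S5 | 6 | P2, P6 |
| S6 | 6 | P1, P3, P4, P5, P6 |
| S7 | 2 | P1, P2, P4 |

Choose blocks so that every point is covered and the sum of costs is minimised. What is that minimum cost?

8

S6, S7 together cover every point (S6 ∪ S7 = {P1, P2, P3, P4, P5, P6}); total cost 6 + 2 = 8.
No covering selection has total cost below 8.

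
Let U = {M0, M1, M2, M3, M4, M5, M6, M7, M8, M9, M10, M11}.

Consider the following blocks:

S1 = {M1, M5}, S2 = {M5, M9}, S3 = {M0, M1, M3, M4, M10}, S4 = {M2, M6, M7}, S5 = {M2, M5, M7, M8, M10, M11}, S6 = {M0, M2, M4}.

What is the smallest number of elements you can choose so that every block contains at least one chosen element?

3

H = {M2, M3, M5} meets every block (each contains at least one member of H), and |H| = 3.
The blocks S2, S3, S4 are pairwise disjoint, so any hitting set needs a separate element for each — at least 3. Hence 3 is optimal.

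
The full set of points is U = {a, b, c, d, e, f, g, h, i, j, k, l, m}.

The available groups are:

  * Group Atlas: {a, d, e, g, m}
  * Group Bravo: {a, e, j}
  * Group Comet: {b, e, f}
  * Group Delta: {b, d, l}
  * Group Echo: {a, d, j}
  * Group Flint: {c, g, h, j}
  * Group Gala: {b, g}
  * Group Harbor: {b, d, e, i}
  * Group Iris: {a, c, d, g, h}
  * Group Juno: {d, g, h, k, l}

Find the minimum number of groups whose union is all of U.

Atlas and Comet and Flint and Harbor and Juno together: Atlas ∪ Comet ∪ Flint ∪ Harbor ∪ Juno = {a, b, c, d, e, f, g, h, i, j, k, l, m} — every point is covered.
No 4 of the 10 groups cover everything (all 210 combinations miss at least one point), so 5 is optimal.

5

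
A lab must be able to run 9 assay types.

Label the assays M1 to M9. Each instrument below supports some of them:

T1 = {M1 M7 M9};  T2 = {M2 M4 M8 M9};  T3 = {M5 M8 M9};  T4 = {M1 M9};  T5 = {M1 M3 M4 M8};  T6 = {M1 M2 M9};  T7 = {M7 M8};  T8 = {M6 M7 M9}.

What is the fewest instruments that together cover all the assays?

4

T3 and T5 and T6 and T8 together: T3 ∪ T5 ∪ T6 ∪ T8 = {M1, M2, M3, M4, M5, M6, M7, M8, M9} — every assay is covered.
No 3 of the 8 instruments cover everything (all 56 combinations miss at least one assay), so 4 is optimal.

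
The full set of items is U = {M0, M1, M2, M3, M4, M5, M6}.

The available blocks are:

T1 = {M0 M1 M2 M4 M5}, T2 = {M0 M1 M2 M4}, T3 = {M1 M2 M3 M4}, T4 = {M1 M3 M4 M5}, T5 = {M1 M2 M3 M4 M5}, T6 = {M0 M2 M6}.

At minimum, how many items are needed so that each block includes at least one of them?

2

H = {M1, M6} meets every block (each contains at least one member of H), and |H| = 2.
The blocks T4, T6 are pairwise disjoint, so any hitting set needs a separate item for each — at least 2. Hence 2 is optimal.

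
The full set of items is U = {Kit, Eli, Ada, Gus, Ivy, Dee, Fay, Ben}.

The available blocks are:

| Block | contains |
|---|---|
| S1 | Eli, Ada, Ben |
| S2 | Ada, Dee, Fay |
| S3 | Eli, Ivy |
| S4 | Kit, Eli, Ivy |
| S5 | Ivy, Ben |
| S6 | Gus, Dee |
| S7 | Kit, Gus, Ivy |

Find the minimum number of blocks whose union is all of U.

Take {S1, S2, S7}. Their union is {Kit, Eli, Ada, Gus, Ivy, Dee, Fay, Ben}, which is all 8 items.
Each block has at most 3 items, and 2·3 = 6 < 8 — so at least 3 blocks are needed, and 3 is optimal.

3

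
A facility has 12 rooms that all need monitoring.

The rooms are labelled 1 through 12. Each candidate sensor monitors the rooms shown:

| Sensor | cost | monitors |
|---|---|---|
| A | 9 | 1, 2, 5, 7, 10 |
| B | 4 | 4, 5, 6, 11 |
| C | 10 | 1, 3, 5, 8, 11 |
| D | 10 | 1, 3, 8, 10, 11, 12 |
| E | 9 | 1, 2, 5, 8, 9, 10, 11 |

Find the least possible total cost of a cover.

32

A, B, D, E together cover every room (A ∪ B ∪ D ∪ E = {1, 2, 3, 4, 5, 6, 7, 8, 9, 10, 11, 12}); total cost 9 + 4 + 10 + 9 = 32.
No covering selection has total cost below 32.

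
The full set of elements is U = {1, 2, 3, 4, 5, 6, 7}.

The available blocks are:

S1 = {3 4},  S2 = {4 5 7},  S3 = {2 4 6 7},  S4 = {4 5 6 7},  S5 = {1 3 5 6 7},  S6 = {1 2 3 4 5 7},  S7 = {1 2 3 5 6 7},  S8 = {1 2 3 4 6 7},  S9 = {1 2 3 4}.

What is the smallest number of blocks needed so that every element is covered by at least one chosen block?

2

Take {S3, S5}. Their union is {1, 2, 3, 4, 5, 6, 7}, which is all 7 elements.
No single block has all 7 elements (the largest, S6, has 6), so 2 is optimal.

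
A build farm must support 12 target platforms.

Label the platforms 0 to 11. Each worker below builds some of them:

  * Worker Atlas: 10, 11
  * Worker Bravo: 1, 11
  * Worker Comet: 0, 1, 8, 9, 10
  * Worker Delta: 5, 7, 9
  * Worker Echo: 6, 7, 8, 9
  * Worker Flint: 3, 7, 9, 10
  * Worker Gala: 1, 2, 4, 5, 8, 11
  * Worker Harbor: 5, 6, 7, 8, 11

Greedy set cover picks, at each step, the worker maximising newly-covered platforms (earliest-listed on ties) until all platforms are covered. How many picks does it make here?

Greedy: pick Gala (covers 6 new) → pick Flint (covers 4 new) → pick Comet (covers 1 new) → pick Echo (covers 1 new). Total picks: 4.

4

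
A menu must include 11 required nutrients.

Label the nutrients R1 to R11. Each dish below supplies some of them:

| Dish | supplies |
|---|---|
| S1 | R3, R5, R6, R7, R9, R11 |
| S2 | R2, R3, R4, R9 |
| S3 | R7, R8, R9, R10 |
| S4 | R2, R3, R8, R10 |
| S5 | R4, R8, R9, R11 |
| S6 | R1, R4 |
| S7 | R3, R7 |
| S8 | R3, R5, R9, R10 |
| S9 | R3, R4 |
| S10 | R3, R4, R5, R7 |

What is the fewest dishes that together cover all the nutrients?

3

Take {S1, S4, S6}. Their union is {R1, R2, R3, R4, R5, R6, R7, R8, R9, R10, R11}, which is all 11 nutrients.
Only S6 contains R1, so S6 is forced; the remaining 9 nutrients need at least 2 more dishes (each remaining dish adds at most 6) — so at least 3 dishes are needed, and 3 is optimal.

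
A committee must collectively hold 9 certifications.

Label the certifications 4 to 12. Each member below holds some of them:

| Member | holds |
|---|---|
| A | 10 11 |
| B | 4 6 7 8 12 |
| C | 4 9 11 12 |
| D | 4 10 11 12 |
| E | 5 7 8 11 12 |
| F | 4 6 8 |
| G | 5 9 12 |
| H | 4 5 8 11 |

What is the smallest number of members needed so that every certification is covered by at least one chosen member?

Take {A, B, G}. Their union is {4, 5, 6, 7, 8, 9, 10, 11, 12}, which is all 9 certifications.
No 2 of the 8 members cover everything (all 28 combinations miss at least one certification), so 3 is optimal.

3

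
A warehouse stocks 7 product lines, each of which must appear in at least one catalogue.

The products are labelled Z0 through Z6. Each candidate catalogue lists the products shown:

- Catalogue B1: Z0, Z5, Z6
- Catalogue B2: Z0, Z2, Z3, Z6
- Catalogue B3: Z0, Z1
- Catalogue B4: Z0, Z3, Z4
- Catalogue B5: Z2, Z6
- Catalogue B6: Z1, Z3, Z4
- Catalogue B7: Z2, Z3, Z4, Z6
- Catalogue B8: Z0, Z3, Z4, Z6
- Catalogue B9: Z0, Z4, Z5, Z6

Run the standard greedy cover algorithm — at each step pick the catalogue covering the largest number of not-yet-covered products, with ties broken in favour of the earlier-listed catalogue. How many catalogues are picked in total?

Greedy: pick B2 (covers 4 new) → pick B6 (covers 2 new) → pick B1 (covers 1 new). Total picks: 3.

3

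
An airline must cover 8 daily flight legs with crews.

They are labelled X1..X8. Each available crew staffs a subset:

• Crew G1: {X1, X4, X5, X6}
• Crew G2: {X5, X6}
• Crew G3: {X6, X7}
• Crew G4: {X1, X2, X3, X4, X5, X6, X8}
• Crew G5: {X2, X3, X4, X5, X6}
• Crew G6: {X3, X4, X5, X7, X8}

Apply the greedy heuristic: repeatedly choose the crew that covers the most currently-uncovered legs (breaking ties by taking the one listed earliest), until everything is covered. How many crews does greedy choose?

2

Greedy: pick G4 (covers 7 new) → pick G3 (covers 1 new). Total picks: 2.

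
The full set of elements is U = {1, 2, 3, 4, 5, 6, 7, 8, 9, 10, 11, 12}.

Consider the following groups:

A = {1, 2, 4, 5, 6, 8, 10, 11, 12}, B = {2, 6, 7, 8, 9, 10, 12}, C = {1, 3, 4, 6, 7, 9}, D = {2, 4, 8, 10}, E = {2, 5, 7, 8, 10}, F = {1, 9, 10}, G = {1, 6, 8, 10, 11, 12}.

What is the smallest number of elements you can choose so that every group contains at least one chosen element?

H = {1, 8} meets every group (each contains at least one member of H), and |H| = 2.
No single element lies in every group, so at least 2 are needed and 2 is optimal.

2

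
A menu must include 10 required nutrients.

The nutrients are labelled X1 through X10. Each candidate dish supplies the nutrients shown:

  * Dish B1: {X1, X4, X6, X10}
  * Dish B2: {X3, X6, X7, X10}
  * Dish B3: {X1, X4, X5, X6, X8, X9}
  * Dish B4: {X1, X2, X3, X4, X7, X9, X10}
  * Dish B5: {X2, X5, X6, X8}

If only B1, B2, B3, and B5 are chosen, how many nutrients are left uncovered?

Union of B1, B2, B3, B5 = {X1, X2, X3, X4, X5, X6, X7, X8, X9, X10} — that's every nutrient, so 0 are uncovered.

0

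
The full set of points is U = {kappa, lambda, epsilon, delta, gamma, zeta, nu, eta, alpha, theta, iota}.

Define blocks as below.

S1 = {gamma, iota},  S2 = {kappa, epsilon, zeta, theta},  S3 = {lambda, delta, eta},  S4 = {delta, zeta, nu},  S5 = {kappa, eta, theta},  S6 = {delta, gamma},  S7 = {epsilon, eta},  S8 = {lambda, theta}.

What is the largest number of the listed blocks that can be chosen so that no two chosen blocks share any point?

S1, S4, S7, S8 are pairwise disjoint (S1={gamma,iota}; S4={delta,zeta,nu}; S7={epsilon,eta}; S8={lambda,theta}).
Every remaining block overlaps one of these, and no 5 of the listed blocks are pairwise disjoint, so 4 is the maximum.

4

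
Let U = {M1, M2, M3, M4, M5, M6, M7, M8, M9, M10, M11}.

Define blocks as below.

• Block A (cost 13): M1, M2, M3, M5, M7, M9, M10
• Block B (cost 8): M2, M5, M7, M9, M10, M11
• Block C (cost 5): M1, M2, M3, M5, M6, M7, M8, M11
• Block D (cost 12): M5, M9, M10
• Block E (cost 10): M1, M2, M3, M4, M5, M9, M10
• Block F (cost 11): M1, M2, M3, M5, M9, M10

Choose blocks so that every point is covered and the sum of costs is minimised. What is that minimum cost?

15

C, E together cover every point (C ∪ E = {M1, M2, M3, M4, M5, M6, M7, M8, M9, M10, M11}); total cost 5 + 10 = 15.
No covering selection has total cost below 15.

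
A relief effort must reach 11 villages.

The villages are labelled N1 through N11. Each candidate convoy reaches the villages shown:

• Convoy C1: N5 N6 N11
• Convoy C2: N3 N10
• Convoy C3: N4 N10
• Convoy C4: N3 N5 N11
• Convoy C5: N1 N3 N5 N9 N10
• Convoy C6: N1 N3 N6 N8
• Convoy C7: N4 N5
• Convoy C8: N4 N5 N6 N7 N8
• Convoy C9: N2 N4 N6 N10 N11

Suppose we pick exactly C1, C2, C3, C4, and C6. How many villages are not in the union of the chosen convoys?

Union of C1, C2, C3, C4, C6 = {N1, N3, N4, N5, N6, N8, N10, N11}.
Not covered: N2, N7, N9 — 3 villages.

3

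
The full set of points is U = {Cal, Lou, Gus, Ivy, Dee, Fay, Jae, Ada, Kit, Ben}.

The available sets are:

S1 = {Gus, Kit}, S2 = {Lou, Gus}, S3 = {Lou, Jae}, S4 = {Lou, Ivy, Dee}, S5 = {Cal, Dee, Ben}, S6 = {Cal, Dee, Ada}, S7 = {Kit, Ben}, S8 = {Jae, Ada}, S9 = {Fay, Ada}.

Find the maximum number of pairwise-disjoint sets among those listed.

4

S1, S3, S5, S9 are pairwise disjoint (S1={Gus,Kit}; S3={Lou,Jae}; S5={Cal,Dee,Ben}; S9={Fay,Ada}).
Every remaining set overlaps one of these, and no 5 of the listed sets are pairwise disjoint, so 4 is the maximum.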